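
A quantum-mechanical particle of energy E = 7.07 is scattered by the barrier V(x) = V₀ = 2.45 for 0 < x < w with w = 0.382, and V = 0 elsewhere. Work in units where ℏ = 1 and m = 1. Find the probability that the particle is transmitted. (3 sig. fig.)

T = 0.963

Above the barrier the interior wavenumber is k₂ = √(2m(E − V₀))/ℏ = 3.040, giving phase k₂w = 1.161.
Matching at both interfaces gives T⁻¹ = 1 + V₀² sin²(k₂w) / [4E(E − V₀)] = 1.039, hence T = 0.963.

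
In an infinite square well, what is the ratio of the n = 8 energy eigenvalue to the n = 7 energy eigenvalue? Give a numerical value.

E_n = n²π²ℏ²/(2mL²) so the ratio is n₂²/n₁² = 64/49 = 1.30612.

1.30612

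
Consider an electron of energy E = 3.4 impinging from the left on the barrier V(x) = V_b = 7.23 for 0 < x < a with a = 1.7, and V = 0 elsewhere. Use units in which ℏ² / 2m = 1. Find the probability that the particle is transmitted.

T = 0.00512

Since E < V_b the interior solution is evanescent with decay constant κ = √(2m(V_b − E))/ℏ = 1.957.
κa = 3.327, sinh(κa) = 13.91.
The exact tunnelling result is T⁻¹ = 1 + V_b² sinh²(κa) / [4E(V_b − E)] = 195.1, so T = 0.00512.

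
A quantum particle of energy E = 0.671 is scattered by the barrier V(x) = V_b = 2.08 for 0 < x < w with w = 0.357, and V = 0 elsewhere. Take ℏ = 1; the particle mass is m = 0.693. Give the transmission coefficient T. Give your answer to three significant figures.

T = 0.764

E < V_b: inside the barrier ψ ∝ e^{±κx} with κ = √(2m(V_b − E))/ℏ = 1.397.
κw = 0.4989, sinh(κw) = 0.5198.
The exact tunnelling result is T⁻¹ = 1 + V_b² sinh²(κw) / [4E(V_b − E)] = 1.309, so T = 0.764.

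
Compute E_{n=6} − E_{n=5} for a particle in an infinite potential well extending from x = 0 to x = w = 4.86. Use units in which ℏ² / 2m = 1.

ΔE = 4.60

E_n = n²π²ℏ²/(2mw²), so ΔE = (6² − 5²) π²ℏ²/(2mw²).
ΔE = 11 × π² / (2 × 0.5 × 4.86²) = 4.596.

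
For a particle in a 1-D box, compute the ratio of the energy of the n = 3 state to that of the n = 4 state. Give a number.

Since E_n ∝ n², the ratio is (3/4)² = 0.5625.

0.5625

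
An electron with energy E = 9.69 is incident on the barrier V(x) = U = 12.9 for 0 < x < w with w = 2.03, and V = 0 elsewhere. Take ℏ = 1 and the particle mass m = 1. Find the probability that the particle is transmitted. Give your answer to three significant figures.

T = 0.000102

E < U: inside the barrier ψ ∝ e^{±κx} with κ = √(2m(U − E))/ℏ = 2.534.
κw = 5.144, sinh(κw) = 85.66.
The exact tunnelling result is T⁻¹ = 1 + U² sinh²(κw) / [4E(U − E)] = 9815, so T = 0.000102.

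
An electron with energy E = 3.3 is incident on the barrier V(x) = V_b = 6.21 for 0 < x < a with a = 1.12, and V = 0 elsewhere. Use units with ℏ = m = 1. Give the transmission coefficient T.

Since E < V_b the interior solution is evanescent with decay constant κ = √(2m(V_b − E))/ℏ = 2.412.
κa = 2.702, sinh(κa) = 7.421.
The exact tunnelling result is T⁻¹ = 1 + V_b² sinh²(κa) / [4E(V_b − E)] = 56.29, so T = 0.0178.

T = 0.0178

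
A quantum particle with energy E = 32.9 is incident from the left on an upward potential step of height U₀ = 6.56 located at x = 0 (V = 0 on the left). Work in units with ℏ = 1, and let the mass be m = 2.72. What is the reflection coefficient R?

R = 0.00308

The wavenumbers are k₁ = √(2mE)/ℏ = 13.38 on the left and k₂ = √(2m(E − U₀))/ℏ = 11.97 on the right.
Continuity of ψ and ψ′ at the step yields the reflection amplitude r = (k₁ − k₂)/(k₁ + k₂) = 0.05554; thus R = |r|² = 0.003085, T = 0.9969.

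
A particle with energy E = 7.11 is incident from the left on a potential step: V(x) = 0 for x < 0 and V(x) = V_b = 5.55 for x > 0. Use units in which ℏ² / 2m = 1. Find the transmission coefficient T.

T = 0.869

The wavenumbers are k₁ = √(2mE)/ℏ = 2.666 on the left and k₂ = √(2m(E − V_b))/ℏ = 1.249 on the right.
Continuity of ψ and ψ′ at the step yields the reflection amplitude r = (k₁ − k₂)/(k₁ + k₂) = 0.3620; thus R = |r|² = 0.1311, T = 0.8689.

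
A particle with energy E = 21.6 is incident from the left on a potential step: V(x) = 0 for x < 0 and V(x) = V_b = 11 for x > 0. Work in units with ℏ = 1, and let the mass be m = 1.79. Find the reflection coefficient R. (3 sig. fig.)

R = 0.0310

On each side the TISE gives plane waves with k = √(2m(E − V))/ℏ: k₁ = √(2·1.79·21.6) = 8.794, k₂ = √(2·1.79·10.6) = 6.160.
Matching ψ and ψ′ at x = 0 gives r = (k₁ − k₂)/(k₁ + k₂), so R = r² = 0.03101 and T = 1 − R = 0.9690.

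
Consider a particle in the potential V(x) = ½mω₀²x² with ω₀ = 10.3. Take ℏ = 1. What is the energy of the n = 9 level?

E = 97.9

Using E_n = (n + ½)ℏω₀: E_9 = 9.5 × 10.3 = 97.85.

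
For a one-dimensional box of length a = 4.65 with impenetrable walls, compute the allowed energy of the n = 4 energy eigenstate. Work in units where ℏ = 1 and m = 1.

The infinite-well eigenfunctions ψ_n = √(2/a) sin(nπx/a) vanish at both walls, giving E_n = n²π²ℏ²/(2ma²).
E_4 = 4² × π² / (2 × 1 × 4.65²) = 3.652.

E = 3.65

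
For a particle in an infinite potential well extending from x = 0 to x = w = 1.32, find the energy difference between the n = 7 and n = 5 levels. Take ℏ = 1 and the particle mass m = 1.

E_n = n²π²ℏ²/(2mw²), so ΔE = (7² − 5²) π²ℏ²/(2mw²).
ΔE = 24 × π² / (2 × 1 × 1.32²) = 67.97.

ΔE = 68.0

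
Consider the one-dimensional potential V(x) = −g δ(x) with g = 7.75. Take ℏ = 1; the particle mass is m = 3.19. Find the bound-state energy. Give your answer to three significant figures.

For x ≠ 0 the bound state is ψ ∝ e^{−κ|x|}; integrating the TISE across the delta gives the cusp condition 2κ = 2mg/ℏ², so κ = 24.72.
Then E = −ℏ²κ²/(2m) = −mg²/(2ℏ²) = -95.80.

E = -95.8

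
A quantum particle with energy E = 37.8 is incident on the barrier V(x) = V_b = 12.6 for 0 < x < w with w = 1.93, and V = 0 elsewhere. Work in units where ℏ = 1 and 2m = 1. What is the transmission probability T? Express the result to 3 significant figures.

T = 0.997

E > V_b: inside the barrier k₂ = √(2m(E − V_b))/ℏ = 5.020, k₂w = 9.689.
Matching at both interfaces gives T⁻¹ = 1 + V_b² sin²(k₂w) / [4E(E − V_b)] = 1.003, hence T = 0.997.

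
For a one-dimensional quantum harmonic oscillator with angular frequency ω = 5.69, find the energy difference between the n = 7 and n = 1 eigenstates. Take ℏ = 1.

E_n = ℏω(n + ½), so ΔE = (7 − 1) ℏω = 6 × 5.69 = 34.14.

ΔE = 34.1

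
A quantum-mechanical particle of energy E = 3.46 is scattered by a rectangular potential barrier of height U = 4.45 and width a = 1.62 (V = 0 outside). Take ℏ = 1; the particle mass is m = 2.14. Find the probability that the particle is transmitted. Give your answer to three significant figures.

Since E < U the interior solution is evanescent with decay constant κ = √(2m(U − E))/ℏ = 2.058.
κa = 3.335, sinh(κa) = 14.02.
The exact tunnelling result is T⁻¹ = 1 + U² sinh²(κa) / [4E(U − E)] = 285.0, so T = 0.00351.

T = 0.00351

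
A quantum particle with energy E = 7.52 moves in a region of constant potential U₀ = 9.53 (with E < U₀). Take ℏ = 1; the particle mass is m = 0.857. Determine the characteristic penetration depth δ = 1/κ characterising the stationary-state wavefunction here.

δ = 0.539

Since E < U₀ the TISE in this region is ψ'' = κ²ψ with κ = √(2m(U₀ − E))/ℏ.
κ = √(2 × 0.857 × 2.01) = 1.856. The penetration depth is δ = 1/κ = 0.539.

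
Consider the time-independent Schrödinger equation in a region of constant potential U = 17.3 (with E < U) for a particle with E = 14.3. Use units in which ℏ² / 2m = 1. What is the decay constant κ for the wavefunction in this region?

κ = 1.73

Since E < U the TISE in this region is ψ'' = κ²ψ with κ = √(2m(U − E))/ℏ.
κ = √(2 × 0.5 × 3) = 1.732.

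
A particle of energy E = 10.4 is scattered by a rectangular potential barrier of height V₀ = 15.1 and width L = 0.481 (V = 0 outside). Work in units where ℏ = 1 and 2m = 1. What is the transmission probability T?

E < V₀: inside the barrier ψ ∝ e^{±κx} with κ = √(2m(V₀ − E))/ℏ = 2.168.
κL = 1.043, sinh(κL) = 1.242.
The exact tunnelling result is T⁻¹ = 1 + V₀² sinh²(κL) / [4E(V₀ − E)] = 2.800, so T = 0.357.

T = 0.357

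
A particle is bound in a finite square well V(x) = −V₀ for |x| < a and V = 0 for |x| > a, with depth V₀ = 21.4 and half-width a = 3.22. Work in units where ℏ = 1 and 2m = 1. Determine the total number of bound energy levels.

N = 10

Define the well-strength parameter z₀ = (a/ℏ)√(2mV₀) = 3.22 × √(2·0.5·21.4) = 14.90.
A new bound state (alternating even/odd) appears each time z₀ passes a multiple of π/2, so N = ⌊2z₀/π⌋ + 1 = ⌊9.483⌋ + 1 = 10.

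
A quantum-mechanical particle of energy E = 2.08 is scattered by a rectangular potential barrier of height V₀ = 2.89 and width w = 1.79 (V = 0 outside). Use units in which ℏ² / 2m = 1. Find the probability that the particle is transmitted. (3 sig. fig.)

E < V₀: inside the barrier ψ ∝ e^{±κx} with κ = √(2m(V₀ − E))/ℏ = 0.9000.
κw = 1.611, sinh(κw) = 2.404.
Matching ψ, ψ′ at both faces gives T = [1 + V₀² sinh²(κw) / (4E(V₀ − E))]⁻¹ = 1/8.163 = 0.123.

T = 0.123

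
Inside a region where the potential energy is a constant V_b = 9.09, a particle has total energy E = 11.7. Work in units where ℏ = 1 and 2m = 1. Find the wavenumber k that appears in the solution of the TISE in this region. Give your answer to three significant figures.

With E > V_b the solution is oscillatory, ψ ∝ e^{±ikx} with k = √(2m(E − V_b))/ℏ.
k = √(2 × 0.5 × 2.61) = 1.616.

k = 1.62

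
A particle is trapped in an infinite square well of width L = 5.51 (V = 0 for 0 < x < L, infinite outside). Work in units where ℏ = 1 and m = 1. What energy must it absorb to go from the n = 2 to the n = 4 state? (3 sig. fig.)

E_n = n²π²ℏ²/(2mL²), so ΔE = (4² − 2²) π²ℏ²/(2mL²).
ΔE = 12 × π² / (2 × 1 × 5.51²) = 1.951.

ΔE = 1.95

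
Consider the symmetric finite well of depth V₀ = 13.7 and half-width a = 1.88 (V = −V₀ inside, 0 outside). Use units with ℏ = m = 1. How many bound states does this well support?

Define the well-strength parameter z₀ = (a/ℏ)√(2mV₀) = 1.88 × √(2·1·13.7) = 9.841.
The even/odd transcendental equations gain one root per π/2 in z₀, giving N = 1 + ⌊2z₀/π⌋ = 1 + ⌊6.265⌋ = 7.

N = 7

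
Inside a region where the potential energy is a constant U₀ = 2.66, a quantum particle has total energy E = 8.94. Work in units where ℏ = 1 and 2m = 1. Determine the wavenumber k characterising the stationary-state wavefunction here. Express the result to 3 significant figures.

With E > U₀ the solution is oscillatory, ψ ∝ e^{±ikx} with k = √(2m(E − U₀))/ℏ.
k = √(2 × 0.5 × 6.28) = 2.506.

k = 2.51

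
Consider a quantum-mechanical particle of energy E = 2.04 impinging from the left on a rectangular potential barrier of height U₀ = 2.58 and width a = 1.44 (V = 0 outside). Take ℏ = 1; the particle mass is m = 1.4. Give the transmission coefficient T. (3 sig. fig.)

T = 0.0752

Since E < U₀ the interior solution is evanescent with decay constant κ = √(2m(U₀ − E))/ℏ = 1.230.
κa = 1.771, sinh(κa) = 2.852.
Matching ψ, ψ′ at both faces gives T = [1 + U₀² sinh²(κa) / (4E(U₀ − E))]⁻¹ = 1/13.29 = 0.0752.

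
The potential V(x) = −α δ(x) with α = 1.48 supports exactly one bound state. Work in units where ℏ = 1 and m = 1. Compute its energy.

For x ≠ 0 the bound state is ψ ∝ e^{−κ|x|}; integrating the TISE across the delta gives the cusp condition 2κ = 2mα/ℏ², so κ = 1.480.
Then E = −ℏ²κ²/(2m) = −mα²/(2ℏ²) = -1.095.

E = -1.10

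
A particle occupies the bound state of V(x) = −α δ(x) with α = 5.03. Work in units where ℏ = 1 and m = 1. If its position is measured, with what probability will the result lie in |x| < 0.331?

The normalised bound state is ψ = √κ e^{−κ|x|} with κ = mα/ℏ² = 5.030.
P(|x| < d) = ∫_{−d}^{d} κ e^{−2κ|x|} dx = 1 − e^{−2κd} = 1 − e^{−3.330} = 0.9642.

P = 0.964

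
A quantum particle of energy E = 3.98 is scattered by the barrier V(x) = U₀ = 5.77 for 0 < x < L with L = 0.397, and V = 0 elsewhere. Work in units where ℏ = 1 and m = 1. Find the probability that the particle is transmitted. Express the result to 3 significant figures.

T = 0.558

Since E < U₀ the interior solution is evanescent with decay constant κ = √(2m(U₀ − E))/ℏ = 1.892.
κL = 0.7512, sinh(κL) = 0.8238.
Matching ψ, ψ′ at both faces gives T = [1 + U₀² sinh²(κL) / (4E(U₀ − E))]⁻¹ = 1/1.793 = 0.558.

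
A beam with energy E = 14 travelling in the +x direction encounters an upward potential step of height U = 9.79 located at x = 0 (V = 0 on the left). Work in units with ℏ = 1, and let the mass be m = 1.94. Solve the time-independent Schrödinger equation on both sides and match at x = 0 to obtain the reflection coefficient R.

R = 0.0851

The wavenumbers are k₁ = √(2mE)/ℏ = 7.370 on the left and k₂ = √(2m(E − U))/ℏ = 4.042 on the right.
Continuity of ψ and ψ′ at the step yields the reflection amplitude r = (k₁ − k₂)/(k₁ + k₂) = 0.2917; thus R = |r|² = 0.08508, T = 0.9149.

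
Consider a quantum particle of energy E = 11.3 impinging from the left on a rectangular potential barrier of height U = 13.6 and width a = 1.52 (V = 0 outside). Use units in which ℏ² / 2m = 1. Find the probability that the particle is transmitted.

E < U: inside the barrier ψ ∝ e^{±κx} with κ = √(2m(U − E))/ℏ = 1.517.
κa = 2.305, sinh(κa) = 4.963.
Matching ψ, ψ′ at both faces gives T = [1 + U² sinh²(κa) / (4E(U − E))]⁻¹ = 1/44.83 = 0.0223.

T = 0.0223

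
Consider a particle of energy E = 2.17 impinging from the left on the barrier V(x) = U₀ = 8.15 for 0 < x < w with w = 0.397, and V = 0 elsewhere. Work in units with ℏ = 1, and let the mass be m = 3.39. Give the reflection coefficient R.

Since E < U₀ the interior solution is evanescent with decay constant κ = √(2m(U₀ − E))/ℏ = 6.367.
κw = 2.528, sinh(κw) = 6.224.
The exact tunnelling result is T⁻¹ = 1 + U₀² sinh²(κw) / [4E(U₀ − E)] = 50.56, so T = 0.0198.
R = 1 − T = 0.980.

R = 0.980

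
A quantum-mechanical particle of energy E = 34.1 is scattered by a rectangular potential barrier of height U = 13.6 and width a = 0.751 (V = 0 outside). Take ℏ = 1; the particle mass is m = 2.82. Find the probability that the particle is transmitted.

T = 0.941

E > U: inside the barrier k₂ = √(2m(E − U))/ℏ = 10.75, k₂a = 8.075.
Matching at both interfaces gives T⁻¹ = 1 + U² sin²(k₂a) / [4E(E − U)] = 1.063, hence T = 0.941.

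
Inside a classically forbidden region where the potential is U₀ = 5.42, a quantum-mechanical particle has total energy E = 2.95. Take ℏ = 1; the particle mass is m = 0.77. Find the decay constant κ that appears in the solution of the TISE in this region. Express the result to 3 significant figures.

Since E < U₀ the TISE in this region is ψ'' = κ²ψ with κ = √(2m(U₀ − E))/ℏ.
κ = √(2 × 0.77 × 2.47) = 1.950.

κ = 1.95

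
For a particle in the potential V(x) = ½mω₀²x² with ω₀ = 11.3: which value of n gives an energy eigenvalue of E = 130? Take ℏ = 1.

E_n = ℏω₀(n + ½) ⇒ n = E/(ℏω₀) − ½ = 130/11.3 − 0.5 = 11.004 → n = 11.

n = 11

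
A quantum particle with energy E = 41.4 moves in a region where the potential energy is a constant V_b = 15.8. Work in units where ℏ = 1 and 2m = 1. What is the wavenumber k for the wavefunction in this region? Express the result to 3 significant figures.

With E > V_b the solution is oscillatory, ψ ∝ e^{±ikx} with k = √(2m(E − V_b))/ℏ.
k = √(2 × 0.5 × 25.6) = 5.060.

k = 5.06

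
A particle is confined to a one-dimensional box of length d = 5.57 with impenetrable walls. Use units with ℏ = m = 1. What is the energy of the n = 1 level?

E = 0.159

The infinite-well eigenfunctions ψ_n = √(2/d) sin(nπx/d) vanish at both walls, giving E_n = n²π²ℏ²/(2md²).
E_1 = 1² × π² / (2 × 1 × 5.57²) = 0.1591.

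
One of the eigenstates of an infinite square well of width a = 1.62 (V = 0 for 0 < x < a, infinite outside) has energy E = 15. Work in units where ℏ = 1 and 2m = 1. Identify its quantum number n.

From E_n = n²π²ℏ²/(2ma²) invert to n = √(2ma²E)/(πℏ).
n = (1.62/π) × √(2 × 0.5 × 15) = 1.997 → n = 2.

n = 2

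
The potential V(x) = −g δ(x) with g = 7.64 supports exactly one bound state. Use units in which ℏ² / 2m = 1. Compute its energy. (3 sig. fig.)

E = -14.6

For x ≠ 0 the bound state is ψ ∝ e^{−κ|x|}; integrating the TISE across the delta gives the cusp condition 2κ = 2mg/ℏ², so κ = 3.820.
Then E = −ℏ²κ²/(2m) = −mg²/(2ℏ²) = -14.59.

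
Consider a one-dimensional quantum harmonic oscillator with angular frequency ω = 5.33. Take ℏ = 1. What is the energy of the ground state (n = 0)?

The oscillator eigenvalues are E_n = ℏω(n + ½), so E_0 = 5.33 × 0.5 = 2.665.

E = 2.67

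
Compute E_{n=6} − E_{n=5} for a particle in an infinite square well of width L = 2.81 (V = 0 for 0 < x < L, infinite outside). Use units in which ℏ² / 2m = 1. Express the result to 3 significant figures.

E_n = n²π²ℏ²/(2mL²), so ΔE = (6² − 5²) π²ℏ²/(2mL²).
ΔE = 11 × π² / (2 × 0.5 × 2.81²) = 13.75.

ΔE = 13.7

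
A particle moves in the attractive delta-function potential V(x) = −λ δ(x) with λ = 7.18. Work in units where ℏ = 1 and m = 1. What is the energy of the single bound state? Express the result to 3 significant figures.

E = -25.8

The bound state is ψ(x) = √κ e^{−κ|x|}. The derivative jump ψ'(0⁺) − ψ'(0⁻) = −(2mλ/ℏ²)ψ(0) fixes κ = mλ/ℏ² = 7.180.
Then E = −ℏ²κ²/(2m) = −mλ²/(2ℏ²) = -25.78.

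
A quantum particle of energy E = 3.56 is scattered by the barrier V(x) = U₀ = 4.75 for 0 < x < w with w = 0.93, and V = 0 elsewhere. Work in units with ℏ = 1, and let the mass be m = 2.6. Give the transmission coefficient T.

Since E < U₀ the interior solution is evanescent with decay constant κ = √(2m(U₀ − E))/ℏ = 2.488.
κw = 2.313, sinh(κw) = 5.005.
The exact tunnelling result is T⁻¹ = 1 + U₀² sinh²(κw) / [4E(U₀ − E)] = 34.35, so T = 0.0291.

T = 0.0291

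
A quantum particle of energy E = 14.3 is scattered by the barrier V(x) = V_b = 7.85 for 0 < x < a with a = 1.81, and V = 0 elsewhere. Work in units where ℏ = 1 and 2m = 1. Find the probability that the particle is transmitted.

Above the barrier the interior wavenumber is k₂ = √(2m(E − V_b))/ℏ = 2.540, giving phase k₂a = 4.597.
Matching at both interfaces gives T⁻¹ = 1 + V_b² sin²(k₂a) / [4E(E − V_b)] = 1.165, hence T = 0.859.

T = 0.859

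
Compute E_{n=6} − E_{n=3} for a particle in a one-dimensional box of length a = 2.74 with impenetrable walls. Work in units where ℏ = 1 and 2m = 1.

ΔE = 35.5

E_n = n²π²ℏ²/(2ma²), so ΔE = (6² − 3²) π²ℏ²/(2ma²).
ΔE = 27 × π² / (2 × 0.5 × 2.74²) = 35.49.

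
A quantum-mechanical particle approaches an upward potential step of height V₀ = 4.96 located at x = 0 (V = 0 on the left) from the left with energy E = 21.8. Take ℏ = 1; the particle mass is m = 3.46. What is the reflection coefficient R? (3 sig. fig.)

R = 0.00415

The wavenumbers are k₁ = √(2mE)/ℏ = 12.28 on the left and k₂ = √(2m(E − V₀))/ℏ = 10.80 on the right.
Continuity of ψ and ψ′ at the step yields the reflection amplitude r = (k₁ − k₂)/(k₁ + k₂) = 0.06445; thus R = |r|² = 0.004154, T = 0.9958.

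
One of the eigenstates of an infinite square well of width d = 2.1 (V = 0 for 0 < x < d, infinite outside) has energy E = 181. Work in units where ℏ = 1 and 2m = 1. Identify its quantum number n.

n = 9

For an infinite well E_n = n²π²ℏ²/(2md²), so n = (d/πℏ)√(2mE).
n = (2.1/π) × √(2 × 0.5 × 181) = 8.993 → n = 9.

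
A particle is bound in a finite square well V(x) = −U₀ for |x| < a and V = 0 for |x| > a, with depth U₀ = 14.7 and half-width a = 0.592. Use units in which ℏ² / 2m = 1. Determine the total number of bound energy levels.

The dimensionless depth is z₀ = a√(2mU₀)/ℏ = 0.592 × √(14.70) = 2.270.
The even/odd transcendental equations gain one root per π/2 in z₀, giving N = 1 + ⌊2z₀/π⌋ = 1 + ⌊1.445⌋ = 2.

N = 2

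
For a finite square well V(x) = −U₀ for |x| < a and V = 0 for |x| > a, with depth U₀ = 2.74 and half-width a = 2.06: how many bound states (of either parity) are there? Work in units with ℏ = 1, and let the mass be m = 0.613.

N = 3

The dimensionless depth is z₀ = a√(2mU₀)/ℏ = 2.06 × √(3.359) = 3.776.
A new bound state (alternating even/odd) appears each time z₀ passes a multiple of π/2, so N = ⌊2z₀/π⌋ + 1 = ⌊2.404⌋ + 1 = 3.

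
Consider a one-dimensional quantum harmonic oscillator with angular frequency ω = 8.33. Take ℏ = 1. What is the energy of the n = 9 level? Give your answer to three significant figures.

E = 79.1

The oscillator eigenvalues are E_n = ℏω(n + ½), so E_9 = 8.33 × 9.5 = 79.14.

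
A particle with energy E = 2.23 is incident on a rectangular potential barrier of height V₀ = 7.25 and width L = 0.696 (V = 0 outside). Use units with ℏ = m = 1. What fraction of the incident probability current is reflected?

Since E < V₀ the interior solution is evanescent with decay constant κ = √(2m(V₀ − E))/ℏ = 3.169.
κL = 2.205, sinh(κL) = 4.482.
The exact tunnelling result is T⁻¹ = 1 + V₀² sinh²(κL) / [4E(V₀ − E)] = 24.58, so T = 0.0407.
R = 1 − T = 0.959.

R = 0.959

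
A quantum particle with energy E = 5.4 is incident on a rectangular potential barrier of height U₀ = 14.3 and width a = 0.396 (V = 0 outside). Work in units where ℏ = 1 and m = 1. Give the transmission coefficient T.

E < U₀: inside the barrier ψ ∝ e^{±κx} with κ = √(2m(U₀ − E))/ℏ = 4.219.
κa = 1.671, sinh(κa) = 2.564.
Matching ψ, ψ′ at both faces gives T = [1 + U₀² sinh²(κa) / (4E(U₀ − E))]⁻¹ = 1/7.993 = 0.125.

T = 0.125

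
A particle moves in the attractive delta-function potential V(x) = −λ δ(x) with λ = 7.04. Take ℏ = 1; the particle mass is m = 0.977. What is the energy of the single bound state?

E = -24.2

For x ≠ 0 the bound state is ψ ∝ e^{−κ|x|}; integrating the TISE across the delta gives the cusp condition 2κ = 2mλ/ℏ², so κ = 6.878.
Then E = −ℏ²κ²/(2m) = −mλ²/(2ℏ²) = -24.21.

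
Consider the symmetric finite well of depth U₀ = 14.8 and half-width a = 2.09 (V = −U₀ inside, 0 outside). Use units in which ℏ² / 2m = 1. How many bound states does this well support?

Define the well-strength parameter z₀ = (a/ℏ)√(2mU₀) = 2.09 × √(2·0.5·14.8) = 8.040.
The even/odd transcendental equations gain one root per π/2 in z₀, giving N = 1 + ⌊2z₀/π⌋ = 1 + ⌊5.119⌋ = 6.

N = 6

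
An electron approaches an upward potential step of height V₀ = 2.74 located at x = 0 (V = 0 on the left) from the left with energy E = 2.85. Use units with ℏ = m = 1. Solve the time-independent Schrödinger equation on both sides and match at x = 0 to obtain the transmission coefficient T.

On each side the TISE gives plane waves with k = √(2m(E − V))/ℏ: k₁ = √(2·1·2.85) = 2.387, k₂ = √(2·1·0.11) = 0.4690.
Continuity of ψ and ψ′ at the step yields the reflection amplitude r = (k₁ − k₂)/(k₁ + k₂) = 0.6716; thus R = |r|² = 0.4510, T = 0.5490.

T = 0.549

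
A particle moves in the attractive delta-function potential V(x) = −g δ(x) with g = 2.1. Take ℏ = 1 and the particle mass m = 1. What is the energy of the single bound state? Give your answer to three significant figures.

E = -2.21

The bound state is ψ(x) = √κ e^{−κ|x|}. The derivative jump ψ'(0⁺) − ψ'(0⁻) = −(2mg/ℏ²)ψ(0) fixes κ = mg/ℏ² = 2.100.
Then E = −ℏ²κ²/(2m) = −mg²/(2ℏ²) = -2.205.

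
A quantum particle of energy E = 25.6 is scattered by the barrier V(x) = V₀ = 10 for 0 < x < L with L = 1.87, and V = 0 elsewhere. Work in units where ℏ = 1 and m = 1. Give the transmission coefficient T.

Above the barrier the interior wavenumber is k₂ = √(2m(E − V₀))/ℏ = 5.586, giving phase k₂L = 10.45.
T = [1 + V₀² sin²(k₂L) / (4E(E − V₀))]⁻¹ = 1/1.045 = 0.956.

T = 0.956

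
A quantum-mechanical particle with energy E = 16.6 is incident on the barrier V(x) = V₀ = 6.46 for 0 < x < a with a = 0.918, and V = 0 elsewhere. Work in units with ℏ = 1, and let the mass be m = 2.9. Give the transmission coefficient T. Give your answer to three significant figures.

E > V₀: inside the barrier k₂ = √(2m(E − V₀))/ℏ = 7.669, k₂a = 7.040.
T = [1 + V₀² sin²(k₂a) / (4E(E − V₀))]⁻¹ = 1/1.029 = 0.972.

T = 0.972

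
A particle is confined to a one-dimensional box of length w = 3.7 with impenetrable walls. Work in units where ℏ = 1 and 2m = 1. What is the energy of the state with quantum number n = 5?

E = 18.0

Requiring ψ(0) = ψ(w) = 0 quantises k = nπ/w, hence E_n = ℏ²k²/2m = n²π²ℏ²/(2mw²).
E_5 = 5² × π² / (2 × 0.5 × 3.7²) = 18.02.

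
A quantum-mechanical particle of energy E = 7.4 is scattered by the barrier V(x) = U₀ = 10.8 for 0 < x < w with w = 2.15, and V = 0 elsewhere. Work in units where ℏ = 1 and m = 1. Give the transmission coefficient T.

E < U₀: inside the barrier ψ ∝ e^{±κx} with κ = √(2m(U₀ − E))/ℏ = 2.608.
κw = 5.607, sinh(κw) = 136.1.
The exact tunnelling result is T⁻¹ = 1 + U₀² sinh²(κw) / [4E(U₀ − E)] = 21470, so T = 0.0000466.

T = 0.0000466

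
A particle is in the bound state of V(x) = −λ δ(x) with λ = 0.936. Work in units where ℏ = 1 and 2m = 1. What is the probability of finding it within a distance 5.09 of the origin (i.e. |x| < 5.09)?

The normalised bound state is ψ = √κ e^{−κ|x|} with κ = mλ/ℏ² = 0.4680.
P(|x| < d) = ∫_{−d}^{d} κ e^{−2κ|x|} dx = 1 − e^{−2κd} = 1 − e^{−4.764} = 0.9915.

P = 0.991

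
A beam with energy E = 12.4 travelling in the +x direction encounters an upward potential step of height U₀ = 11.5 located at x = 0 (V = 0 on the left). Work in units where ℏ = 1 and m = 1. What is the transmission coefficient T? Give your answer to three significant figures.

The wavenumbers are k₁ = √(2mE)/ℏ = 4.980 on the left and k₂ = √(2m(E − U₀))/ℏ = 1.342 on the right.
Matching ψ and ψ′ at x = 0 gives r = (k₁ − k₂)/(k₁ + k₂), so R = r² = 0.3312 and T = 1 − R = 0.6688.

T = 0.669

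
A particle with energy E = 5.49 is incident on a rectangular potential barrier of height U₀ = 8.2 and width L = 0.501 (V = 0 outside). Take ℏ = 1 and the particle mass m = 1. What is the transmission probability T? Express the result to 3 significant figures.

T = 0.296

Since E < U₀ the interior solution is evanescent with decay constant κ = √(2m(U₀ − E))/ℏ = 2.328.
κL = 1.166, sinh(κL) = 1.449.
The exact tunnelling result is T⁻¹ = 1 + U₀² sinh²(κL) / [4E(U₀ − E)] = 3.374, so T = 0.296.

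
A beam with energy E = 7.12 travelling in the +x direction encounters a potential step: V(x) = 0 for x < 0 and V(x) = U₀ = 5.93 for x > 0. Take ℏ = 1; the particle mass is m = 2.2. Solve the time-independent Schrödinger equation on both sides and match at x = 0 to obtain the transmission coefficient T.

T = 0.824

The wavenumbers are k₁ = √(2mE)/ℏ = 5.597 on the left and k₂ = √(2m(E − U₀))/ℏ = 2.288 on the right.
Continuity of ψ and ψ′ at the step yields the reflection amplitude r = (k₁ − k₂)/(k₁ + k₂) = 0.4196; thus R = |r|² = 0.1761, T = 0.8239.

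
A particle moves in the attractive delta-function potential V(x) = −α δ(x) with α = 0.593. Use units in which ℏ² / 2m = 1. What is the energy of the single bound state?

For x ≠ 0 the bound state is ψ ∝ e^{−κ|x|}; integrating the TISE across the delta gives the cusp condition 2κ = 2mα/ℏ², so κ = 0.2965.
Then E = −ℏ²κ²/(2m) = −mα²/(2ℏ²) = -0.08791.

E = -0.0879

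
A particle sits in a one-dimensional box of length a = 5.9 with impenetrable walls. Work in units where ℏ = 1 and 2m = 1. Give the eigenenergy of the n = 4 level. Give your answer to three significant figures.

E = 4.54

Requiring ψ(0) = ψ(a) = 0 quantises k = nπ/a, hence E_n = ℏ²k²/2m = n²π²ℏ²/(2ma²).
E_4 = 4² × π² / (2 × 0.5 × 5.9²) = 4.536.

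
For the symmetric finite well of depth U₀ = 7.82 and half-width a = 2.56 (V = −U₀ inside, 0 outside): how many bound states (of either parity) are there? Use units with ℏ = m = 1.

N = 7

Define the well-strength parameter z₀ = (a/ℏ)√(2mU₀) = 2.56 × √(2·1·7.82) = 10.12.
A new bound state (alternating even/odd) appears each time z₀ passes a multiple of π/2, so N = ⌊2z₀/π⌋ + 1 = ⌊6.445⌋ + 1 = 7.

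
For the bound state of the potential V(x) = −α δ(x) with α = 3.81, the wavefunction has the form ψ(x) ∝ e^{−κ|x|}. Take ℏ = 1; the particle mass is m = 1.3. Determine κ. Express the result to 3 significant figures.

κ = 4.95

Integrating the TISE across x = 0 gives the cusp condition ψ'(0⁺) − ψ'(0⁻) = −(2mα/ℏ²)ψ(0).
With ψ ∝ e^{−κ|x|} this yields −2κ = −2mα/ℏ², so κ = mα/ℏ² = 4.953.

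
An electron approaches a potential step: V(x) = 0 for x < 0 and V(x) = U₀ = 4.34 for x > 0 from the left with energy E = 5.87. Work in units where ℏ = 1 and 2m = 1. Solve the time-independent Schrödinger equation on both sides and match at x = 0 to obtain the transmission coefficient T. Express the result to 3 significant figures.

On each side the TISE gives plane waves with k = √(2m(E − V))/ℏ: k₁ = √(2·½·5.87) = 2.423, k₂ = √(2·½·1.53) = 1.237.
Continuity of ψ and ψ′ at the step yields the reflection amplitude r = (k₁ − k₂)/(k₁ + k₂) = 0.3240; thus R = |r|² = 0.1050, T = 0.8950.

T = 0.895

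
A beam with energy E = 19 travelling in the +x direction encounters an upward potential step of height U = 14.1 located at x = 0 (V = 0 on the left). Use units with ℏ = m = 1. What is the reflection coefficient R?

The wavenumbers are k₁ = √(2mE)/ℏ = 6.164 on the left and k₂ = √(2m(E − U))/ℏ = 3.130 on the right.
Continuity of ψ and ψ′ at the step yields the reflection amplitude r = (k₁ − k₂)/(k₁ + k₂) = 0.3264; thus R = |r|² = 0.1065, T = 0.8935.

R = 0.107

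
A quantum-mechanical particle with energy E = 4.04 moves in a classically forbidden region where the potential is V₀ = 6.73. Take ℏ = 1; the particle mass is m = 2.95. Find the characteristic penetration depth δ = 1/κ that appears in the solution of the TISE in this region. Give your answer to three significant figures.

Since E < V₀ the TISE in this region is ψ'' = κ²ψ with κ = √(2m(V₀ − E))/ℏ.
κ = √(2 × 2.95 × 2.69) = 3.984. The penetration depth is δ = 1/κ = 0.251.

δ = 0.251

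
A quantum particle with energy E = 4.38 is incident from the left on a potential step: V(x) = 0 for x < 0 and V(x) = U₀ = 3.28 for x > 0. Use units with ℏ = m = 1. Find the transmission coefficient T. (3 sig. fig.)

On each side the TISE gives plane waves with k = √(2m(E − V))/ℏ: k₁ = √(2·1·4.38) = 2.960, k₂ = √(2·1·1.1) = 1.483.
Continuity of ψ and ψ′ at the step yields the reflection amplitude r = (k₁ − k₂)/(k₁ + k₂) = 0.3323; thus R = |r|² = 0.1104, T = 0.8896.

T = 0.890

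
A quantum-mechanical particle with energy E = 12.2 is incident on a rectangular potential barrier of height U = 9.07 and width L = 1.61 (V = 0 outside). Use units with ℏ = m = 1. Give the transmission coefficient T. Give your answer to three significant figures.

Above the barrier the interior wavenumber is k₂ = √(2m(E − U))/ℏ = 2.502, giving phase k₂L = 4.028.
T = [1 + U² sin²(k₂L) / (4E(E − U))]⁻¹ = 1/1.323 = 0.756.

T = 0.756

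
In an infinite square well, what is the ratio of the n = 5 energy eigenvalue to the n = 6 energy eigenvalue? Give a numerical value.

Since E_n ∝ n², the ratio is (5/6)² = 0.694444.

0.694444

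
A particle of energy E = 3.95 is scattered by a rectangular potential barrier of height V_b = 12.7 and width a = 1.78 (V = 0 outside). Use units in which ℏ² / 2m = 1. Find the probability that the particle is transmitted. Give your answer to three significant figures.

E < V_b: inside the barrier ψ ∝ e^{±κx} with κ = √(2m(V_b − E))/ℏ = 2.958.
κa = 5.265, sinh(κa) = 96.75.
Matching ψ, ψ′ at both faces gives T = [1 + V_b² sinh²(κa) / (4E(V_b − E))]⁻¹ = 1/10920 = 0.0000916.

T = 0.0000916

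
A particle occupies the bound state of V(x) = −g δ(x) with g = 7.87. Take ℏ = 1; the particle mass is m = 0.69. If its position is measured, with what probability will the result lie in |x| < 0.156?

P = 0.816

The normalised bound state is ψ = √κ e^{−κ|x|} with κ = mg/ℏ² = 5.430.
P(|x| < d) = ∫_{−d}^{d} κ e^{−2κ|x|} dx = 1 − e^{−2κd} = 1 − e^{−1.694} = 0.8163.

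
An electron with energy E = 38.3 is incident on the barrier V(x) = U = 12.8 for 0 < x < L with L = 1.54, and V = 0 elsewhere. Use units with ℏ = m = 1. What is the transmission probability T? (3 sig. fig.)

E > U: inside the barrier k₂ = √(2m(E − U))/ℏ = 7.141, k₂L = 11.00.
Matching at both interfaces gives T⁻¹ = 1 + U² sin²(k₂L) / [4E(E − U)] = 1.042, hence T = 0.960.

T = 0.960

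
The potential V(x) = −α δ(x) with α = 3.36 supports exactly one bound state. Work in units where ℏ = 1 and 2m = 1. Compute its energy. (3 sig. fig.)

For x ≠ 0 the bound state is ψ ∝ e^{−κ|x|}; integrating the TISE across the delta gives the cusp condition 2κ = 2mα/ℏ², so κ = 1.680.
Then E = −ℏ²κ²/(2m) = −mα²/(2ℏ²) = -2.822.

E = -2.82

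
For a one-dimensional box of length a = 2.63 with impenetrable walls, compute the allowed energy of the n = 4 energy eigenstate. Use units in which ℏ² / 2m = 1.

The infinite-well eigenfunctions ψ_n = √(2/a) sin(nπx/a) vanish at both walls, giving E_n = n²π²ℏ²/(2ma²).
E_4 = 4² × π² / (2 × 0.5 × 2.63²) = 22.83.

E = 22.8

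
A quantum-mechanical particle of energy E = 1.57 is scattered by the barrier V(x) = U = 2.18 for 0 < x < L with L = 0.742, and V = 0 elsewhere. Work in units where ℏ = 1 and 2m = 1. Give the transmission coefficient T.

E < U: inside the barrier ψ ∝ e^{±κx} with κ = √(2m(U − E))/ℏ = 0.7810.
κL = 0.5795, sinh(κL) = 0.6125.
The exact tunnelling result is T⁻¹ = 1 + U² sinh²(κL) / [4E(U − E)] = 1.465, so T = 0.682.

T = 0.682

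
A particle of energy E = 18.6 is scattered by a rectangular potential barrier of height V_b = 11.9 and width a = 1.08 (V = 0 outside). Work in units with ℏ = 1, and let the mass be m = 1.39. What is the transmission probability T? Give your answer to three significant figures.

E > V_b: inside the barrier k₂ = √(2m(E − V_b))/ℏ = 4.316, k₂a = 4.661.
T = [1 + V_b² sin²(k₂a) / (4E(E − V_b))]⁻¹ = 1/1.283 = 0.779.

T = 0.779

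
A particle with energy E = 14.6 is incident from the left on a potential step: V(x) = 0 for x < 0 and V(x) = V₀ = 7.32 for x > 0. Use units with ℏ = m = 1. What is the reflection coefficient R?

R = 0.0297

The wavenumbers are k₁ = √(2mE)/ℏ = 5.404 on the left and k₂ = √(2m(E − V₀))/ℏ = 3.816 on the right.
Matching ψ and ψ′ at x = 0 gives r = (k₁ − k₂)/(k₁ + k₂), so R = r² = 0.02967 and T = 1 − R = 0.9703.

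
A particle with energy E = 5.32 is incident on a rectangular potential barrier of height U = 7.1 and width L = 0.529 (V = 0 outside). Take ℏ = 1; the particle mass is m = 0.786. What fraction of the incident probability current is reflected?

R = 0.573

E < U: inside the barrier ψ ∝ e^{±κx} with κ = √(2m(U − E))/ℏ = 1.673.
κL = 0.8849, sinh(κL) = 1.005.
The exact tunnelling result is T⁻¹ = 1 + U² sinh²(κL) / [4E(U − E)] = 2.344, so T = 0.427.
R = 1 − T = 0.573.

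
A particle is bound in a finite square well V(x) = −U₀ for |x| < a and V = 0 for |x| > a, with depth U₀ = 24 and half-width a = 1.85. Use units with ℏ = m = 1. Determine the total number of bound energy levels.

Define the well-strength parameter z₀ = (a/ℏ)√(2mU₀) = 1.85 × √(2·1·24) = 12.82.
A new bound state (alternating even/odd) appears each time z₀ passes a multiple of π/2, so N = ⌊2z₀/π⌋ + 1 = ⌊8.160⌋ + 1 = 9.

N = 9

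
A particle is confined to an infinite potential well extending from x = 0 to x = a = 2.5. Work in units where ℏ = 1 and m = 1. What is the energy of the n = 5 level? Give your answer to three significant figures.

The infinite-well eigenfunctions ψ_n = √(2/a) sin(nπx/a) vanish at both walls, giving E_n = n²π²ℏ²/(2ma²).
E_5 = 5² × π² / (2 × 1 × 2.5²) = 19.74.

E = 19.7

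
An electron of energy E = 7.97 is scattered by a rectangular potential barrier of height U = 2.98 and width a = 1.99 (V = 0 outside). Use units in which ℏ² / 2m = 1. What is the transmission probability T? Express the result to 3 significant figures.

Above the barrier the interior wavenumber is k₂ = √(2m(E − U))/ℏ = 2.234, giving phase k₂a = 4.445.
T = [1 + U² sin²(k₂a) / (4E(E − U))]⁻¹ = 1/1.052 = 0.951.

T = 0.951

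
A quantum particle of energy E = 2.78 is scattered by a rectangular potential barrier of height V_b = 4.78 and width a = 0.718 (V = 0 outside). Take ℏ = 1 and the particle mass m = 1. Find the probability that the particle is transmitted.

T = 0.198

E < V_b: inside the barrier ψ ∝ e^{±κx} with κ = √(2m(V_b − E))/ℏ = 2.000.
κa = 1.436, sinh(κa) = 1.983.
The exact tunnelling result is T⁻¹ = 1 + V_b² sinh²(κa) / [4E(V_b − E)] = 5.040, so T = 0.198.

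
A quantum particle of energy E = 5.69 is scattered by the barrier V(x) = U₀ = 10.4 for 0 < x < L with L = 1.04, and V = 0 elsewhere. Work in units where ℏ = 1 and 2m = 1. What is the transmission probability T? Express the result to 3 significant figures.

T = 0.0425

Since E < U₀ the interior solution is evanescent with decay constant κ = √(2m(U₀ − E))/ℏ = 2.170.
κL = 2.257, sinh(κL) = 4.725.
The exact tunnelling result is T⁻¹ = 1 + U₀² sinh²(κL) / [4E(U₀ − E)] = 23.53, so T = 0.0425.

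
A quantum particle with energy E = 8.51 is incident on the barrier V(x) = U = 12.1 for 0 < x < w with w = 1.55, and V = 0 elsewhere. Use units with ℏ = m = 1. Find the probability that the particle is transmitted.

T = 0.000824

E < U: inside the barrier ψ ∝ e^{±κx} with κ = √(2m(U − E))/ℏ = 2.680.
κw = 4.153, sinh(κw) = 31.81.
Matching ψ, ψ′ at both faces gives T = [1 + U² sinh²(κw) / (4E(U − E))]⁻¹ = 1/1214 = 0.000824.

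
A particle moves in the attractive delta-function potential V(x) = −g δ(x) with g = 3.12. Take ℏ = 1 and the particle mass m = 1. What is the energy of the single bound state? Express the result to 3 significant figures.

E = -4.87

For x ≠ 0 the bound state is ψ ∝ e^{−κ|x|}; integrating the TISE across the delta gives the cusp condition 2κ = 2mg/ℏ², so κ = 3.120.
Then E = −ℏ²κ²/(2m) = −mg²/(2ℏ²) = -4.867.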